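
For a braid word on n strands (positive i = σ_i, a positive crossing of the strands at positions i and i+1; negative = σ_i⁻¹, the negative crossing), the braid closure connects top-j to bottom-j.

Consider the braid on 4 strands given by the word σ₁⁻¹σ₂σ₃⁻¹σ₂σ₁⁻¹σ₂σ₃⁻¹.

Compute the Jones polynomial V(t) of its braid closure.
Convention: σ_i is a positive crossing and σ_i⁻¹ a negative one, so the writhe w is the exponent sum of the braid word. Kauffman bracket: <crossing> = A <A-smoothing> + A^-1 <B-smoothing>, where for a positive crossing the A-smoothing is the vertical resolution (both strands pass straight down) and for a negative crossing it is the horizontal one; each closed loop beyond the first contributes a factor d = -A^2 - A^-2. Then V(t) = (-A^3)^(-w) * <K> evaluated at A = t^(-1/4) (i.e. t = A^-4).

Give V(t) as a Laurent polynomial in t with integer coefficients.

Braid: s1^-1 s2 s3^-1 s2 s1^-1 s2 s3^-1 on 4 strands, 7 crossings.
Writhe w = (#positive) - (#negative) = 3 - 4 = -1.
Enumerate smoothing states for the bracket polynomial. There are 2^7 = 128 states.
For each crossing: s=0 is the vertical smoothing, s=1 horizontal. Crossing k contributes A^(sign_k * (1 - 2*s_k)); loop factor d = -A^2 - A^-2.
Tabulate the states by total A-exponent and number of loops L (A-exp: L × count):
  A^7: L=4 ×1
  A^5: L=3 ×7
  A^3: L=2 ×19, L=4 ×2
  A^1: L=1 ×21, L=3 ×14
  A^-1: L=2 ×32, L=4 ×3
  A^-3: L=3 ×21
  A^-5: L=4 ×7
  A^-7: L=5 ×1
Each group contributes A^e * Σ count * d^(L-1):
Powers of d = -A^2 - A^-2: d^2 = A^4 + 2 + A^-4; d^3 = -A^6 - 3*A^2 - 3*A^-2 - A^-6; d^4 = A^8 + 4*A^4 + 6 + 4*A^-4 + A^-8.
  A^7 * (d^3) = -A^13 - 3*A^9 - 3*A^5 - A
  A^5 * (7*d^2) = 7*A^9 + 14*A^5 + 7*A
  A^3 * (19*d + 2*d^3) = -2*A^9 - 25*A^5 - 25*A - 2*A^-3
  A^1 * (21 + 14*d^2) = 14*A^5 + 49*A + 14*A^-3
  A^-1 * (32*d + 3*d^3) = -3*A^5 - 41*A - 41*A^-3 - 3*A^-7
  A^-3 * (21*d^2) = 21*A + 42*A^-3 + 21*A^-7
  A^-5 * (7*d^3) = -7*A - 21*A^-3 - 21*A^-7 - 7*A^-11
  A^-7 * (d^4) = A + 4*A^-3 + 6*A^-7 + 4*A^-11 + A^-15
Summing the groups: <K> = -A^13 + 2*A^9 - 3*A^5 + 4*A - 4*A^-3 + 3*A^-7 - 3*A^-11 + A^-15
Normalise by the writhe: (-A^3)^(-w) = (-A^3)^(1) = -A^3, so f(A) = -A^3 * <K> = A^16 - 2*A^12 + 3*A^8 - 4*A^4 + 4 - 3*A^-4 + 3*A^-8 - A^-12.
Substitute A = t^(-1/4), i.e. A^e → t^(-e/4): V(t) = -t^3 + 3*t^2 - 3*t + 4 - 4*t^-1 + 3*t^-2 - 2*t^-3 + t^-4

Answer: -t^3 + 3*t^2 - 3*t + 4 - 4*t^-1 + 3*t^-2 - 2*t^-3 + t^-4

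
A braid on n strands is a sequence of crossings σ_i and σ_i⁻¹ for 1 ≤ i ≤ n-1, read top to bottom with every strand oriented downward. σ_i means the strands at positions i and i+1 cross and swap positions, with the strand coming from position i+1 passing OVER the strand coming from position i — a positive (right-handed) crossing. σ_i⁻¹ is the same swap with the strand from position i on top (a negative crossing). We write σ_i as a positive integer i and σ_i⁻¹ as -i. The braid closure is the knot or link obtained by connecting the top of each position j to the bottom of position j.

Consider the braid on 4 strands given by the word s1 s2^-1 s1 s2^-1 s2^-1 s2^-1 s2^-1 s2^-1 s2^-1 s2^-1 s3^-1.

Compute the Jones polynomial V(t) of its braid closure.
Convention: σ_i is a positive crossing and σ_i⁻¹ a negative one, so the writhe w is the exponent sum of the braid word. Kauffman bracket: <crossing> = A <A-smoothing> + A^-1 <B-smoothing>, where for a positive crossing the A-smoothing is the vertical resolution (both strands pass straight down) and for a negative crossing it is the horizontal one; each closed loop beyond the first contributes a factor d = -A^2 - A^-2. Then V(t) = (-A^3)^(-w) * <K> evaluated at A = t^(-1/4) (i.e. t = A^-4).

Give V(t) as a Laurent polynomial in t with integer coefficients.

t^-1 - t^-2 + 2*t^-3 - 2*t^-4 + 3*t^-5 - 3*t^-6 + 3*t^-7 - 3*t^-8 + 2*t^-9 - 2*t^-10 + t^-11

Derivation:
The presented braid s1 s2^-1 s1 s2^-1 s2^-1 s2^-1 s2^-1 s2^-1 s2^-1 s2^-1 s3^-1 on 4 strands reduces by inverse Markov moves (closure unchanged at each step):
  Destabilize: the word has the form β·s3^-1 where s3^-1 occurs only as the final letter (β ∈ B_3); drop it and the last strand → 3 strands.
Reduced to β = s1 s2^-1 s1 s2^-1 s2^-1 s2^-1 s2^-1 s2^-1 s2^-1 s2^-1 on 3 strands, 10 crossings.
Compute on β:
Braid: s1 s2^-1 s1 s2^-1 s2^-1 s2^-1 s2^-1 s2^-1 s2^-1 s2^-1 on 3 strands, 10 crossings.
Writhe w = (#positive) - (#negative) = 2 - 8 = -6.
State-sum expansion of <K>. There are 2^10 = 1024 states.
Each crossing splits two ways (0=vertical, 1=horizontal). The state's weight is A^(#A-smoothings - #B-smoothings) * d^(loops - 1).
Tabulate the states by total A-exponent and number of loops L (A-exp: L × count):
  A^10: L=9 ×1
  A^8: L=8 ×10
  A^6: L=7 ×45
  A^4: L=6 ×119, L=8 ×1
  A^2: L=5 ×203, L=7 ×7
  A^0: L=4 ×231, L=6 ×21
  A^-2: L=3 ×175, L=5 ×35
  A^-4: L=2 ×85, L=4 ×35
  A^-6: L=1 ×23, L=3 ×22
  A^-8: L=2 ×10
  A^-10: L=3 ×1
Each group contributes A^e * Σ count * d^(L-1):
Powers of d = -A^2 - A^-2: d^2 = A^4 + 2 + A^-4; d^3 = -A^6 - 3*A^2 - 3*A^-2 - A^-6; d^4 = A^8 + 4*A^4 + 6 + 4*A^-4 + A^-8; d^5 = -A^10 - 5*A^6 - 10*A^2 - 10*A^-2 - 5*A^-6 - A^-10; d^6 = A^12 + 6*A^8 + 15*A^4 + 20 + 15*A^-4 + 6*A^-8 + A^-12; d^7 = -A^14 - 7*A^10 - 21*A^6 - 35*A^2 - 35*A^-2 - 21*A^-6 - 7*A^-10 - A^-14; d^8 = A^16 + 8*A^12 + 28*A^8 + 56*A^4 + 70 + 56*A^-4 + 28*A^-8 + 8*A^-12 + A^-16.
  A^10 * (d^8) = A^26 + 8*A^22 + 28*A^18 + 56*A^14 + 70*A^10 + 56*A^6 + 28*A^2 + 8*A^-2 + A^-6
  A^8 * (10*d^7) = -10*A^22 - 70*A^18 - 210*A^14 - 350*A^10 - 350*A^6 - 210*A^2 - 70*A^-2 - 10*A^-6
  A^6 * (45*d^6) = 45*A^18 + 270*A^14 + 675*A^10 + 900*A^6 + 675*A^2 + 270*A^-2 + 45*A^-6
  A^4 * (119*d^5 + d^7) = -A^18 - 126*A^14 - 616*A^10 - 1225*A^6 - 1225*A^2 - 616*A^-2 - 126*A^-6 - A^-10
  A^2 * (203*d^4 + 7*d^6) = 7*A^14 + 245*A^10 + 917*A^6 + 1358*A^2 + 917*A^-2 + 245*A^-6 + 7*A^-10
  A^0 * (231*d^3 + 21*d^5) = -21*A^10 - 336*A^6 - 903*A^2 - 903*A^-2 - 336*A^-6 - 21*A^-10
  A^-2 * (175*d^2 + 35*d^4) = 35*A^6 + 315*A^2 + 560*A^-2 + 315*A^-6 + 35*A^-10
  A^-4 * (85*d + 35*d^3) = -35*A^2 - 190*A^-2 - 190*A^-6 - 35*A^-10
  A^-6 * (23 + 22*d^2) = 22*A^-2 + 67*A^-6 + 22*A^-10
  A^-8 * (10*d) = -10*A^-6 - 10*A^-10
  A^-10 * (d^2) = A^-6 + 2*A^-10 + A^-14
Summing the groups: <K> = A^26 - 2*A^22 + 2*A^18 - 3*A^14 + 3*A^10 - 3*A^6 + 3*A^2 - 2*A^-2 + 2*A^-6 - A^-10 + A^-14
Normalise by the writhe: (-A^3)^(-w) = (-A^3)^(6) = A^18, so f(A) = A^18 * <K> = A^44 - 2*A^40 + 2*A^36 - 3*A^32 + 3*A^28 - 3*A^24 + 3*A^20 - 2*A^16 + 2*A^12 - A^8 + A^4.
Substitute A = t^(-1/4), i.e. A^e → t^(-e/4): V(t) = t^-1 - t^-2 + 2*t^-3 - 2*t^-4 + 3*t^-5 - 3*t^-6 + 3*t^-7 - 3*t^-8 + 2*t^-9 - 2*t^-10 + t^-11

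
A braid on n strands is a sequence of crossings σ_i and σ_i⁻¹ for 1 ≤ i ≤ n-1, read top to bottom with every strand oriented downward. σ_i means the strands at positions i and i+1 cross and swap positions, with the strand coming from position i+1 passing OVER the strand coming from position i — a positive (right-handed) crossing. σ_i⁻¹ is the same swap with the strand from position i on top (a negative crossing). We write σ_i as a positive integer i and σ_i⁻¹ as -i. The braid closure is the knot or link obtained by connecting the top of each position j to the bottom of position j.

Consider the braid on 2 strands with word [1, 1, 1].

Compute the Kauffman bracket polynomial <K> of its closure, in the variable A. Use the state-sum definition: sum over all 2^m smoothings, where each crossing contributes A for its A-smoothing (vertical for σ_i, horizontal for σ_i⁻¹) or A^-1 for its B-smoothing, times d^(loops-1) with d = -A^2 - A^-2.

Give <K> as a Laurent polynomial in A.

Braid: s1 s1 s1 on 2 strands, 3 crossings.
Writhe w = (#positive) - (#negative) = 3 - 0 = 3.
Enumerate smoothing states for the bracket polynomial. There are 2^3 = 8 states.
Smooth each crossing (0=||, 1=⌣⌢); contribution A^(Σ sign_k(1-2s_k)) * d^(L-1).
  state 000: A-exp=+3, loops=2, term = A^3 * d^1
  state 001: A-exp=+1, loops=1, term = A^1 * d^0
  state 010: A-exp=+1, loops=1, term = A^1 * d^0
  state 011: A-exp=-1, loops=2, term = A^-1 * d^1
  state 100: A-exp=+1, loops=1, term = A^1 * d^0
  state 101: A-exp=-1, loops=2, term = A^-1 * d^1
  state 110: A-exp=-1, loops=2, term = A^-1 * d^1
  state 111: A-exp=-3, loops=3, term = A^-3 * d^2
Collect the terms by A-exponent (count of states per loop number):
Powers of d = -A^2 - A^-2: d^2 = A^4 + 2 + A^-4.
  A^3 * (d) = -A^5 - A
  A^1 * (3) = 3*A
  A^-1 * (3*d) = -3*A - 3*A^-3
  A^-3 * (d^2) = A + 2*A^-3 + A^-7
Summing the groups: <K> = -A^5 - A^-3 + A^-7

Answer: -A^5 - A^-3 + A^-7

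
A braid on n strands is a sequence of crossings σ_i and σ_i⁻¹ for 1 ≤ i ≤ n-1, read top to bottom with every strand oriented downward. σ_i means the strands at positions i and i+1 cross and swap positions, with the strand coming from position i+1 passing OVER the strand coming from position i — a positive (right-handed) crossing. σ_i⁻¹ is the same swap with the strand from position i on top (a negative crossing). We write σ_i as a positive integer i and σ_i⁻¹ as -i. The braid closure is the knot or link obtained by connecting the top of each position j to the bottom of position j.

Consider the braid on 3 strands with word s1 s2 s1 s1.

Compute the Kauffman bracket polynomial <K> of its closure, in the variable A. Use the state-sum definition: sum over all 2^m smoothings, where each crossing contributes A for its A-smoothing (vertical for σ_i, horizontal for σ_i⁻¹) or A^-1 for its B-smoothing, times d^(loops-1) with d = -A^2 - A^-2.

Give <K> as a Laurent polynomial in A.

Braid: s1 s2 s1 s1 on 3 strands, 4 crossings.
Writhe w = (#positive) - (#negative) = 4 - 0 = 4.
Computing the Kauffman bracket via state sum. There are 2^4 = 16 states.
For each crossing: s=0 is the vertical smoothing, s=1 horizontal. Crossing k contributes A^(sign_k * (1 - 2*s_k)); loop factor d = -A^2 - A^-2.
  state 0000: A-exp=+4, loops=3, term = A^4 * d^2
  state 0001: A-exp=+2, loops=2, term = A^2 * d^1
  state 0010: A-exp=+2, loops=2, term = A^2 * d^1
  state 0011: A-exp=+0, loops=3, term = A^0 * d^2
  state 0100: A-exp=+2, loops=2, term = A^2 * d^1
  state 0101: A-exp=+0, loops=1, term = A^0 * d^0
  state 0110: A-exp=+0, loops=1, term = A^0 * d^0
  state 0111: A-exp=-2, loops=2, term = A^-2 * d^1
  state 1000: A-exp=+2, loops=2, term = A^2 * d^1
  state 1001: A-exp=+0, loops=3, term = A^0 * d^2
  state 1010: A-exp=+0, loops=3, term = A^0 * d^2
  state 1011: A-exp=-2, loops=4, term = A^-2 * d^3
  state 1100: A-exp=+0, loops=1, term = A^0 * d^0
  state 1101: A-exp=-2, loops=2, term = A^-2 * d^1
  state 1110: A-exp=-2, loops=2, term = A^-2 * d^1
  state 1111: A-exp=-4, loops=3, term = A^-4 * d^2
Collect the terms by A-exponent (count of states per loop number):
Powers of d = -A^2 - A^-2: d^2 = A^4 + 2 + A^-4; d^3 = -A^6 - 3*A^2 - 3*A^-2 - A^-6.
  A^4 * (d^2) = A^8 + 2*A^4 + 1
  A^2 * (4*d) = -4*A^4 - 4
  A^0 * (3 + 3*d^2) = 3*A^4 + 9 + 3*A^-4
  A^-2 * (3*d + d^3) = -A^4 - 6 - 6*A^-4 - A^-8
  A^-4 * (d^2) = 1 + 2*A^-4 + A^-8
Summing the groups: <K> = A^8 + 1 - A^-4

Answer: A^8 + 1 - A^-4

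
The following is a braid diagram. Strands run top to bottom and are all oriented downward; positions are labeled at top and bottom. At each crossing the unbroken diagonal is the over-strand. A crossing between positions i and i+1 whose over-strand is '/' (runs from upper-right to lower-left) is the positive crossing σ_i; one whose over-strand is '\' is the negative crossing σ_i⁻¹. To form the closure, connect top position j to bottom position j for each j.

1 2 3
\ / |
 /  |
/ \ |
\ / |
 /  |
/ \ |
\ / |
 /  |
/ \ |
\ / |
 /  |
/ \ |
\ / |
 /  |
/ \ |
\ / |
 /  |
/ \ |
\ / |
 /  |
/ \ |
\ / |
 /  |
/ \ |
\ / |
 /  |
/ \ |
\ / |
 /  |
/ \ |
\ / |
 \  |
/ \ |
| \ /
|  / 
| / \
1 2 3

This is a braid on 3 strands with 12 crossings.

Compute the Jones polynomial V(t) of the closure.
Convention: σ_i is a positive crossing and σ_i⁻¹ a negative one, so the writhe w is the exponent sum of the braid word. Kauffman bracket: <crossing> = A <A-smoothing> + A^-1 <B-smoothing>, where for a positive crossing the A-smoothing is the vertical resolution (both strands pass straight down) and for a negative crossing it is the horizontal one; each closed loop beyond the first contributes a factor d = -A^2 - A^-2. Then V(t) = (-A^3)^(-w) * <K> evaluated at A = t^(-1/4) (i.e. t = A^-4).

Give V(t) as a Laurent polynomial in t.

Reading the diagram top to bottom ('/'-over between positions i,i+1 = s_i, '\'-over = s_i^-1): braid word = s1 s1 s1 s1 s1 s1 s1 s1 s1 s1 s1^-1 s2.
The presented braid s1 s1 s1 s1 s1 s1 s1 s1 s1 s1 s1^-1 s2 on 3 strands reduces by inverse Markov moves (closure unchanged at each step):
  Destabilize: the word has the form β·s2 where s2 occurs only as the final letter (β ∈ B_2); drop it and the last strand → 2 strands.
  Deconjugate: the word is γ·β·γ⁻¹ with γ = s1 (prefix) and γ⁻¹ = s1^-1 (suffix); strip both.
Reduced to β = s1 s1 s1 s1 s1 s1 s1 s1 s1 on 2 strands, 9 crossings.
Compute on β:
Braid: s1 s1 s1 s1 s1 s1 s1 s1 s1 on 2 strands, 9 crossings.
Writhe w = (#positive) - (#negative) = 9 - 0 = 9.
State-sum expansion of <K>. There are 2^9 = 512 states.
For each crossing: s=0 is the vertical smoothing, s=1 horizontal. Crossing k contributes A^(sign_k * (1 - 2*s_k)); loop factor d = -A^2 - A^-2.
Tabulate the states by total A-exponent and number of loops L (A-exp: L × count):
  A^9: L=2 ×1
  A^7: L=1 ×9
  A^5: L=2 ×36
  A^3: L=3 ×84
  A^1: L=4 ×126
  A^-1: L=5 ×126
  A^-3: L=6 ×84
  A^-5: L=7 ×36
  A^-7: L=8 ×9
  A^-9: L=9 ×1
Each group contributes A^e * Σ count * d^(L-1):
Powers of d = -A^2 - A^-2: d^2 = A^4 + 2 + A^-4; d^3 = -A^6 - 3*A^2 - 3*A^-2 - A^-6; d^4 = A^8 + 4*A^4 + 6 + 4*A^-4 + A^-8; d^5 = -A^10 - 5*A^6 - 10*A^2 - 10*A^-2 - 5*A^-6 - A^-10; d^6 = A^12 + 6*A^8 + 15*A^4 + 20 + 15*A^-4 + 6*A^-8 + A^-12; d^7 = -A^14 - 7*A^10 - 21*A^6 - 35*A^2 - 35*A^-2 - 21*A^-6 - 7*A^-10 - A^-14; d^8 = A^16 + 8*A^12 + 28*A^8 + 56*A^4 + 70 + 56*A^-4 + 28*A^-8 + 8*A^-12 + A^-16.
  A^9 * (d) = -A^11 - A^7
  A^7 * (9) = 9*A^7
  A^5 * (36*d) = -36*A^7 - 36*A^3
  A^3 * (84*d^2) = 84*A^7 + 168*A^3 + 84*A^-1
  A^1 * (126*d^3) = -126*A^7 - 378*A^3 - 378*A^-1 - 126*A^-5
  A^-1 * (126*d^4) = 126*A^7 + 504*A^3 + 756*A^-1 + 504*A^-5 + 126*A^-9
  A^-3 * (84*d^5) = -84*A^7 - 420*A^3 - 840*A^-1 - 840*A^-5 - 420*A^-9 - 84*A^-13
  A^-5 * (36*d^6) = 36*A^7 + 216*A^3 + 540*A^-1 + 720*A^-5 + 540*A^-9 + 216*A^-13 + 36*A^-17
  A^-7 * (9*d^7) = -9*A^7 - 63*A^3 - 189*A^-1 - 315*A^-5 - 315*A^-9 - 189*A^-13 - 63*A^-17 - 9*A^-21
  A^-9 * (d^8) = A^7 + 8*A^3 + 28*A^-1 + 56*A^-5 + 70*A^-9 + 56*A^-13 + 28*A^-17 + 8*A^-21 + A^-25
Summing the groups: <K> = -A^11 - A^3 + A^-1 - A^-5 + A^-9 - A^-13 + A^-17 - A^-21 + A^-25
Normalise by the writhe: (-A^3)^(-w) = (-A^3)^(-9) = -A^-27, so f(A) = -A^-27 * <K> = A^-16 + A^-24 - A^-28 + A^-32 - A^-36 + A^-40 - A^-44 + A^-48 - A^-52.
Substitute A = t^(-1/4), i.e. A^e → t^(-e/4): V(t) = -t^13 + t^12 - t^11 + t^10 - t^9 + t^8 - t^7 + t^6 + t^4

Answer: -t^13 + t^12 - t^11 + t^10 - t^9 + t^8 - t^7 + t^6 + t^4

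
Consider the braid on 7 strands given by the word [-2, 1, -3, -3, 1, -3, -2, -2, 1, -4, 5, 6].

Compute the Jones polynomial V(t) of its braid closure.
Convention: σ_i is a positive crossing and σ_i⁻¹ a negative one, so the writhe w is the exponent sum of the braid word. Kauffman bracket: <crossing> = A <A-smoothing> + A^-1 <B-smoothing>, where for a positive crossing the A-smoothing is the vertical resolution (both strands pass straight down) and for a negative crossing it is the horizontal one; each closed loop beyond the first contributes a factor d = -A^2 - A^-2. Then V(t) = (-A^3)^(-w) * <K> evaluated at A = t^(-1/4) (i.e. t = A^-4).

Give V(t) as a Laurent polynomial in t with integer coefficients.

-t^2 + 2*t - 3 + 6*t^-1 - 6*t^-2 + 7*t^-3 - 6*t^-4 + 4*t^-5 - 3*t^-6 + t^-7

Derivation:
The presented braid s2^-1 s1 s3^-1 s3^-1 s1 s3^-1 s2^-1 s2^-1 s1 s4^-1 s5 s6 on 7 strands reduces by inverse Markov moves (closure unchanged at each step):
  Destabilize: the word has the form β·s6 where s6 occurs only as the final letter (β ∈ B_6); drop it and the last strand → 6 strands.
  Destabilize: the word has the form β·s5 where s5 occurs only as the final letter (β ∈ B_5); drop it and the last strand → 5 strands.
  Destabilize: the word has the form β·s4^-1 where s4^-1 occurs only as the final letter (β ∈ B_4); drop it and the last strand → 4 strands.
Reduced to β = s2^-1 s1 s3^-1 s3^-1 s1 s3^-1 s2^-1 s2^-1 s1 on 4 strands, 9 crossings.
Compute on β:
Braid: s2^-1 s1 s3^-1 s3^-1 s1 s3^-1 s2^-1 s2^-1 s1 on 4 strands, 9 crossings.
Writhe w = (#positive) - (#negative) = 3 - 6 = -3.
Enumerate smoothing states for the bracket polynomial. There are 2^9 = 512 states.
Smooth each crossing (0=||, 1=⌣⌢); contribution A^(Σ sign_k(1-2s_k)) * d^(L-1).
Tabulate the states by total A-exponent and number of loops L (A-exp: L × count):
  A^9: L=6 ×1
  A^7: L=5 ×9
  A^5: L=4 ×35, L=6 ×1
  A^3: L=3 ×73, L=5 ×11
  A^1: L=2 ×81, L=4 ×44, L=6 ×1
  A^-1: L=1 ×39, L=3 ×77, L=5 ×10
  A^-3: L=2 ×55, L=4 ×28, L=6 ×1
  A^-5: L=3 ×32, L=5 ×4
  A^-7: L=4 ×9
  A^-9: L=5 ×1
Each group contributes A^e * Σ count * d^(L-1):
Powers of d = -A^2 - A^-2: d^2 = A^4 + 2 + A^-4; d^3 = -A^6 - 3*A^2 - 3*A^-2 - A^-6; d^4 = A^8 + 4*A^4 + 6 + 4*A^-4 + A^-8; d^5 = -A^10 - 5*A^6 - 10*A^2 - 10*A^-2 - 5*A^-6 - A^-10.
  A^9 * (d^5) = -A^19 - 5*A^15 - 10*A^11 - 10*A^7 - 5*A^3 - A^-1
  A^7 * (9*d^4) = 9*A^15 + 36*A^11 + 54*A^7 + 36*A^3 + 9*A^-1
  A^5 * (35*d^3 + d^5) = -A^15 - 40*A^11 - 115*A^7 - 115*A^3 - 40*A^-1 - A^-5
  A^3 * (73*d^2 + 11*d^4) = 11*A^11 + 117*A^7 + 212*A^3 + 117*A^-1 + 11*A^-5
  A^1 * (81*d + 44*d^3 + d^5) = -A^11 - 49*A^7 - 223*A^3 - 223*A^-1 - 49*A^-5 - A^-9
  A^-1 * (39 + 77*d^2 + 10*d^4) = 10*A^7 + 117*A^3 + 253*A^-1 + 117*A^-5 + 10*A^-9
  A^-3 * (55*d + 28*d^3 + d^5) = -A^7 - 33*A^3 - 149*A^-1 - 149*A^-5 - 33*A^-9 - A^-13
  A^-5 * (32*d^2 + 4*d^4) = 4*A^3 + 48*A^-1 + 88*A^-5 + 48*A^-9 + 4*A^-13
  A^-7 * (9*d^3) = -9*A^-1 - 27*A^-5 - 27*A^-9 - 9*A^-13
  A^-9 * (d^4) = A^-1 + 4*A^-5 + 6*A^-9 + 4*A^-13 + A^-17
Summing the groups: <K> = -A^19 + 3*A^15 - 4*A^11 + 6*A^7 - 7*A^3 + 6*A^-1 - 6*A^-5 + 3*A^-9 - 2*A^-13 + A^-17
Normalise by the writhe: (-A^3)^(-w) = (-A^3)^(3) = -A^9, so f(A) = -A^9 * <K> = A^28 - 3*A^24 + 4*A^20 - 6*A^16 + 7*A^12 - 6*A^8 + 6*A^4 - 3 + 2*A^-4 - A^-8.
Substitute A = t^(-1/4), i.e. A^e → t^(-e/4): V(t) = -t^2 + 2*t - 3 + 6*t^-1 - 6*t^-2 + 7*t^-3 - 6*t^-4 + 4*t^-5 - 3*t^-6 + t^-7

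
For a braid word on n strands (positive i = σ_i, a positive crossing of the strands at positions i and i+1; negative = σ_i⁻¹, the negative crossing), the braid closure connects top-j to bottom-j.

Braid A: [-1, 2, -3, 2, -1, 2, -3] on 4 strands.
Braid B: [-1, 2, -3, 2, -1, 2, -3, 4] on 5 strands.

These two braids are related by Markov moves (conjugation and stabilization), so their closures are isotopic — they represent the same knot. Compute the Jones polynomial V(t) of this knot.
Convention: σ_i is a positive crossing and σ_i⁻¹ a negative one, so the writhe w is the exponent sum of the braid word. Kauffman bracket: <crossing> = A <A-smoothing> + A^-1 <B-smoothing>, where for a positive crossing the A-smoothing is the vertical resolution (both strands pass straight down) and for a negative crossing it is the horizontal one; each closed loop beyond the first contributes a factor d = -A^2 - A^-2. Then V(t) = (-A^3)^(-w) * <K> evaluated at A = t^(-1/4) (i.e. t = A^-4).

Markov-equivalent braids have isotopic closures, hence identical knot invariants. Strip the Markov moves from each word to reach a common short braid β, then compute V(t) once on β.
Braid A: s1^-1 s2 s3^-1 s2 s1^-1 s2 s3^-1 on 4 strands has no conjugating prefix/suffix or stabilization to strip; take β = s1^-1 s2 s3^-1 s2 s1^-1 s2 s3^-1.
Braid B: s1^-1 s2 s3^-1 s2 s1^-1 s2 s3^-1 s4 on 5 strands reduces by inverse Markov moves (closure unchanged at each step):
  Destabilize: the word has the form β·s4 where s4 occurs only as the final letter (β ∈ B_4); drop it and the last strand → 4 strands.
Reduced to β = s1^-1 s2 s3^-1 s2 s1^-1 s2 s3^-1 on 4 strands, 7 crossings.
Both give the same β = s1^-1 s2 s3^-1 s2 s1^-1 s2 s3^-1 on 4 strands, so one state sum suffices:
Braid: s1^-1 s2 s3^-1 s2 s1^-1 s2 s3^-1 on 4 strands, 7 crossings.
Writhe w = (#positive) - (#negative) = 3 - 4 = -1.
Computing the Kauffman bracket via state sum. There are 2^7 = 128 states.
Smooth each crossing (0=||, 1=⌣⌢); contribution A^(Σ sign_k(1-2s_k)) * d^(L-1).
Tabulate the states by total A-exponent and number of loops L (A-exp: L × count):
  A^7: L=4 ×1
  A^5: L=3 ×7
  A^3: L=2 ×19, L=4 ×2
  A^1: L=1 ×21, L=3 ×14
  A^-1: L=2 ×32, L=4 ×3
  A^-3: L=3 ×21
  A^-5: L=4 ×7
  A^-7: L=5 ×1
Each group contributes A^e * Σ count * d^(L-1):
Powers of d = -A^2 - A^-2: d^2 = A^4 + 2 + A^-4; d^3 = -A^6 - 3*A^2 - 3*A^-2 - A^-6; d^4 = A^8 + 4*A^4 + 6 + 4*A^-4 + A^-8.
  A^7 * (d^3) = -A^13 - 3*A^9 - 3*A^5 - A
  A^5 * (7*d^2) = 7*A^9 + 14*A^5 + 7*A
  A^3 * (19*d + 2*d^3) = -2*A^9 - 25*A^5 - 25*A - 2*A^-3
  A^1 * (21 + 14*d^2) = 14*A^5 + 49*A + 14*A^-3
  A^-1 * (32*d + 3*d^3) = -3*A^5 - 41*A - 41*A^-3 - 3*A^-7
  A^-3 * (21*d^2) = 21*A + 42*A^-3 + 21*A^-7
  A^-5 * (7*d^3) = -7*A - 21*A^-3 - 21*A^-7 - 7*A^-11
  A^-7 * (d^4) = A + 4*A^-3 + 6*A^-7 + 4*A^-11 + A^-15
Summing the groups: <K> = -A^13 + 2*A^9 - 3*A^5 + 4*A - 4*A^-3 + 3*A^-7 - 3*A^-11 + A^-15
Normalise by the writhe: (-A^3)^(-w) = (-A^3)^(1) = -A^3, so f(A) = -A^3 * <K> = A^16 - 2*A^12 + 3*A^8 - 4*A^4 + 4 - 3*A^-4 + 3*A^-8 - A^-12.
Substitute A = t^(-1/4), i.e. A^e → t^(-e/4): V(t) = -t^3 + 3*t^2 - 3*t + 4 - 4*t^-1 + 3*t^-2 - 2*t^-3 + t^-4

Answer: -t^3 + 3*t^2 - 3*t + 4 - 4*t^-1 + 3*t^-2 - 2*t^-3 + t^-4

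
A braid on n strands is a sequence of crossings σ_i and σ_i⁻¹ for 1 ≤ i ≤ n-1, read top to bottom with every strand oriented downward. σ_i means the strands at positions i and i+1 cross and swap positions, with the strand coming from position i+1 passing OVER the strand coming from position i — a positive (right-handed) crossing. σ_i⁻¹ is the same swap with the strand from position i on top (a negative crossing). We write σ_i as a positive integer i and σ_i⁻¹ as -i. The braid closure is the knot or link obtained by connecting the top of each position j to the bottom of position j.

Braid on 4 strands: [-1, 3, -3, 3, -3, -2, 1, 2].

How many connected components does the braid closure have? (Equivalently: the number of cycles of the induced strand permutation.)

2

Derivation:
Track the strand permutation on 4 strands, starting from identity.
  step 1: s1^-1 swaps positions 1,2 -> [2 1 3 4]
  step 2: s3 swaps positions 3,4 -> [2 1 4 3]
  step 3: s3^-1 swaps positions 3,4 -> [2 1 3 4]
  step 4: s3 swaps positions 3,4 -> [2 1 4 3]
  step 5: s3^-1 swaps positions 3,4 -> [2 1 3 4]
  step 6: s2^-1 swaps positions 2,3 -> [2 3 1 4]
  step 7: s1 swaps positions 1,2 -> [3 2 1 4]
  step 8: s2 swaps positions 2,3 -> [3 1 2 4]
Final permutation (position -> original strand): [3 1 2 4]
Closure components = cycle count of this permutation = 2.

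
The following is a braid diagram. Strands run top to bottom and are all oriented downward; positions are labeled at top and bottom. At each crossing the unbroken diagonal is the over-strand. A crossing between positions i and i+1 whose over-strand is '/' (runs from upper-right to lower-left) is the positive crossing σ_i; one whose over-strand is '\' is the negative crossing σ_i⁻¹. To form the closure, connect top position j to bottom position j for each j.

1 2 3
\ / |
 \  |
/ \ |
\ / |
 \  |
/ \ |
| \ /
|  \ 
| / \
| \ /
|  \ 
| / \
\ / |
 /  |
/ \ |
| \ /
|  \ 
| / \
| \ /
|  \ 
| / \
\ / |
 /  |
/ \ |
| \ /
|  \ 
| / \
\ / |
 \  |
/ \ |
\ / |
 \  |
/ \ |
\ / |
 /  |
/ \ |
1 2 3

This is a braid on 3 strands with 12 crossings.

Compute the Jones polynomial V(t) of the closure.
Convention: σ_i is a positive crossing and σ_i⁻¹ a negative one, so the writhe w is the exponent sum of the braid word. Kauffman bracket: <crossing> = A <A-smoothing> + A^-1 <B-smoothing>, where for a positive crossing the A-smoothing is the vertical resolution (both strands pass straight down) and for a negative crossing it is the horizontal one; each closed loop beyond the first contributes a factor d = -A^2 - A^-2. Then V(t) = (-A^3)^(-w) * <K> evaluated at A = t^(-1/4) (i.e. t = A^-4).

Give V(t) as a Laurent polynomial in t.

Reading the diagram top to bottom ('/'-over between positions i,i+1 = s_i, '\'-over = s_i^-1): braid word = s1^-1 s1^-1 s2^-1 s2^-1 s1 s2^-1 s2^-1 s1 s2^-1 s1^-1 s1^-1 s1.
The presented braid s1^-1 s1^-1 s2^-1 s2^-1 s1 s2^-1 s2^-1 s1 s2^-1 s1^-1 s1^-1 s1 on 3 strands reduces by inverse Markov moves (closure unchanged at each step):
  Deconjugate: the word is γ·β·γ⁻¹ with γ = s1^-1 (prefix) and γ⁻¹ = s1 (suffix); strip both.
Reduced to β = s1^-1 s2^-1 s2^-1 s1 s2^-1 s2^-1 s1 s2^-1 s1^-1 s1^-1 on 3 strands, 10 crossings.
Compute on β:
Braid: s1^-1 s2^-1 s2^-1 s1 s2^-1 s2^-1 s1 s2^-1 s1^-1 s1^-1 on 3 strands, 10 crossings.
Writhe w = (#positive) - (#negative) = 2 - 8 = -6.
State-sum expansion of <K>. There are 2^10 = 1024 states.
Smooth each crossing (0=||, 1=⌣⌢); contribution A^(Σ sign_k(1-2s_k)) * d^(L-1).
Tabulate the states by total A-exponent and number of loops L (A-exp: L × count):
  A^10: L=7 ×1
  A^8: L=6 ×10
  A^6: L=5 ×44, L=7 ×1
  A^4: L=4 ×110, L=6 ×10
  A^2: L=3 ×166, L=5 ×44
  A^0: L=2 ×144, L=4 ×106, L=6 ×2
  A^-2: L=1 ×57, L=3 ×140, L=5 ×13
  A^-4: L=2 ×91, L=4 ×28, L=6 ×1
  A^-6: L=1 ×16, L=3 ×26, L=5 ×3
  A^-8: L=2 ×7, L=4 ×3
  A^-10: L=3 ×1
Each group contributes A^e * Σ count * d^(L-1):
Powers of d = -A^2 - A^-2: d^2 = A^4 + 2 + A^-4; d^3 = -A^6 - 3*A^2 - 3*A^-2 - A^-6; d^4 = A^8 + 4*A^4 + 6 + 4*A^-4 + A^-8; d^5 = -A^10 - 5*A^6 - 10*A^2 - 10*A^-2 - 5*A^-6 - A^-10; d^6 = A^12 + 6*A^8 + 15*A^4 + 20 + 15*A^-4 + 6*A^-8 + A^-12.
  A^10 * (d^6) = A^22 + 6*A^18 + 15*A^14 + 20*A^10 + 15*A^6 + 6*A^2 + A^-2
  A^8 * (10*d^5) = -10*A^18 - 50*A^14 - 100*A^10 - 100*A^6 - 50*A^2 - 10*A^-2
  A^6 * (44*d^4 + d^6) = A^18 + 50*A^14 + 191*A^10 + 284*A^6 + 191*A^2 + 50*A^-2 + A^-6
  A^4 * (110*d^3 + 10*d^5) = -10*A^14 - 160*A^10 - 430*A^6 - 430*A^2 - 160*A^-2 - 10*A^-6
  A^2 * (166*d^2 + 44*d^4) = 44*A^10 + 342*A^6 + 596*A^2 + 342*A^-2 + 44*A^-6
  A^0 * (144*d + 106*d^3 + 2*d^5) = -2*A^10 - 116*A^6 - 482*A^2 - 482*A^-2 - 116*A^-6 - 2*A^-10
  A^-2 * (57 + 140*d^2 + 13*d^4) = 13*A^6 + 192*A^2 + 415*A^-2 + 192*A^-6 + 13*A^-10
  A^-4 * (91*d + 28*d^3 + d^5) = -A^6 - 33*A^2 - 185*A^-2 - 185*A^-6 - 33*A^-10 - A^-14
  A^-6 * (16 + 26*d^2 + 3*d^4) = 3*A^2 + 38*A^-2 + 86*A^-6 + 38*A^-10 + 3*A^-14
  A^-8 * (7*d + 3*d^3) = -3*A^-2 - 16*A^-6 - 16*A^-10 - 3*A^-14
  A^-10 * (d^2) = A^-6 + 2*A^-10 + A^-14
Summing the groups: <K> = A^22 - 3*A^18 + 5*A^14 - 7*A^10 + 7*A^6 - 7*A^2 + 6*A^-2 - 3*A^-6 + 2*A^-10
Normalise by the writhe: (-A^3)^(-w) = (-A^3)^(6) = A^18, so f(A) = A^18 * <K> = A^40 - 3*A^36 + 5*A^32 - 7*A^28 + 7*A^24 - 7*A^20 + 6*A^16 - 3*A^12 + 2*A^8.
Substitute A = t^(-1/4), i.e. A^e → t^(-e/4): V(t) = 2*t^-2 - 3*t^-3 + 6*t^-4 - 7*t^-5 + 7*t^-6 - 7*t^-7 + 5*t^-8 - 3*t^-9 + t^-10

Answer: 2*t^-2 - 3*t^-3 + 6*t^-4 - 7*t^-5 + 7*t^-6 - 7*t^-7 + 5*t^-8 - 3*t^-9 + t^-10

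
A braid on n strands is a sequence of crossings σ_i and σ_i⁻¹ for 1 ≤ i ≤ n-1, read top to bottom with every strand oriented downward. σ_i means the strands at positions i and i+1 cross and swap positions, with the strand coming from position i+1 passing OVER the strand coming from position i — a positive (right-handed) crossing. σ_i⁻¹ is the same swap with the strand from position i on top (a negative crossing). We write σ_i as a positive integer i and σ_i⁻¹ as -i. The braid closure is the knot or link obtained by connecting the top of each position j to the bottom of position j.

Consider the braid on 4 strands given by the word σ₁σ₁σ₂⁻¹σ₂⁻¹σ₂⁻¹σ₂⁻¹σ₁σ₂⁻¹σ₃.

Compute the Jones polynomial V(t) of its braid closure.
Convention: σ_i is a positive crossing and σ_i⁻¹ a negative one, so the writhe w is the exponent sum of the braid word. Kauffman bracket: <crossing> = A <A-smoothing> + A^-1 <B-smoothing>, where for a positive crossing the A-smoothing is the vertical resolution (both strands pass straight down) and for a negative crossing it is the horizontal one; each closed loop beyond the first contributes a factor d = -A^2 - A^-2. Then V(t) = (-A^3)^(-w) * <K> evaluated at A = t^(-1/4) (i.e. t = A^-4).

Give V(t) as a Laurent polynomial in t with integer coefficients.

-t^2 + 2*t - 2 + 4*t^-1 - 4*t^-2 + 4*t^-3 - 3*t^-4 + 2*t^-5 - t^-6

Derivation:
The presented braid s1 s1 s2^-1 s2^-1 s2^-1 s2^-1 s1 s2^-1 s3 on 4 strands reduces by inverse Markov moves (closure unchanged at each step):
  Destabilize: the word has the form β·s3 where s3 occurs only as the final letter (β ∈ B_3); drop it and the last strand → 3 strands.
Reduced to β = s1 s1 s2^-1 s2^-1 s2^-1 s2^-1 s1 s2^-1 on 3 strands, 8 crossings.
Compute on β:
Braid: s1 s1 s2^-1 s2^-1 s2^-1 s2^-1 s1 s2^-1 on 3 strands, 8 crossings.
Writhe w = (#positive) - (#negative) = 3 - 5 = -2.
State-sum expansion of <K>. There are 2^8 = 256 states.
Each crossing splits two ways (0=vertical, 1=horizontal). The state's weight is A^(#A-smoothings - #B-smoothings) * d^(loops - 1).
Tabulate the states by total A-exponent and number of loops L (A-exp: L × count):
  A^8: L=6 ×1
  A^6: L=5 ×8
  A^4: L=4 ×27, L=6 ×1
  A^2: L=3 ×48, L=5 ×8
  A^0: L=2 ×47, L=4 ×22, L=6 ×1
  A^-2: L=1 ×23, L=3 ×29, L=5 ×4
  A^-4: L=2 ×22, L=4 ×6
  A^-6: L=3 ×8
  A^-8: L=4 ×1
Each group contributes A^e * Σ count * d^(L-1):
Powers of d = -A^2 - A^-2: d^2 = A^4 + 2 + A^-4; d^3 = -A^6 - 3*A^2 - 3*A^-2 - A^-6; d^4 = A^8 + 4*A^4 + 6 + 4*A^-4 + A^-8; d^5 = -A^10 - 5*A^6 - 10*A^2 - 10*A^-2 - 5*A^-6 - A^-10.
  A^8 * (d^5) = -A^18 - 5*A^14 - 10*A^10 - 10*A^6 - 5*A^2 - A^-2
  A^6 * (8*d^4) = 8*A^14 + 32*A^10 + 48*A^6 + 32*A^2 + 8*A^-2
  A^4 * (27*d^3 + d^5) = -A^14 - 32*A^10 - 91*A^6 - 91*A^2 - 32*A^-2 - A^-6
  A^2 * (48*d^2 + 8*d^4) = 8*A^10 + 80*A^6 + 144*A^2 + 80*A^-2 + 8*A^-6
  A^0 * (47*d + 22*d^3 + d^5) = -A^10 - 27*A^6 - 123*A^2 - 123*A^-2 - 27*A^-6 - A^-10
  A^-2 * (23 + 29*d^2 + 4*d^4) = 4*A^6 + 45*A^2 + 105*A^-2 + 45*A^-6 + 4*A^-10
  A^-4 * (22*d + 6*d^3) = -6*A^2 - 40*A^-2 - 40*A^-6 - 6*A^-10
  A^-6 * (8*d^2) = 8*A^-2 + 16*A^-6 + 8*A^-10
  A^-8 * (d^3) = -A^-2 - 3*A^-6 - 3*A^-10 - A^-14
Summing the groups: <K> = -A^18 + 2*A^14 - 3*A^10 + 4*A^6 - 4*A^2 + 4*A^-2 - 2*A^-6 + 2*A^-10 - A^-14
Normalise by the writhe: (-A^3)^(-w) = (-A^3)^(2) = A^6, so f(A) = A^6 * <K> = -A^24 + 2*A^20 - 3*A^16 + 4*A^12 - 4*A^8 + 4*A^4 - 2 + 2*A^-4 - A^-8.
Substitute A = t^(-1/4), i.e. A^e → t^(-e/4): V(t) = -t^2 + 2*t - 2 + 4*t^-1 - 4*t^-2 + 4*t^-3 - 3*t^-4 + 2*t^-5 - t^-6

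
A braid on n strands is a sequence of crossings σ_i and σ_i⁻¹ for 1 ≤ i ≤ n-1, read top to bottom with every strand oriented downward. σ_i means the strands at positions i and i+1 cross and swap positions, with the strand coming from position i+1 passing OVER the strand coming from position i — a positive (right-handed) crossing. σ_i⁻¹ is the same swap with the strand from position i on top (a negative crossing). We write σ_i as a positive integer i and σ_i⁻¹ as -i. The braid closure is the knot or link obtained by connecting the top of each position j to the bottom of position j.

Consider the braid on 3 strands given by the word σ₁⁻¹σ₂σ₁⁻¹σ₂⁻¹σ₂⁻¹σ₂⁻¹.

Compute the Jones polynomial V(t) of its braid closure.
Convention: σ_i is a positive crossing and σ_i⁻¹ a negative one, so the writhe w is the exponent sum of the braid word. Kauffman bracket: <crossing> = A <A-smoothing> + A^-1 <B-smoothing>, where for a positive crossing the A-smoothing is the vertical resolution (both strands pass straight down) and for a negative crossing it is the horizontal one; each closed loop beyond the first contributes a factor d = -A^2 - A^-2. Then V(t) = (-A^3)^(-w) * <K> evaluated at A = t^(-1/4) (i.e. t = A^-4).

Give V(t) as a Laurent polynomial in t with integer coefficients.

t^-1 - t^-2 + 2*t^-3 - t^-4 + t^-5 - t^-6

Derivation:
Braid: s1^-1 s2 s1^-1 s2^-1 s2^-1 s2^-1 on 3 strands, 6 crossings.
Writhe w = (#positive) - (#negative) = 1 - 5 = -4.
Computing the Kauffman bracket via state sum. There are 2^6 = 64 states.
Smooth each crossing (0=||, 1=⌣⌢); contribution A^(Σ sign_k(1-2s_k)) * d^(L-1).
Tabulate the states by total A-exponent and number of loops L (A-exp: L × count):
  A^6: L=4 ×1
  A^4: L=3 ×6
  A^2: L=2 ×12, L=4 ×3
  A^0: L=1 ×9, L=3 ×10, L=5 ×1
  A^-2: L=2 ×12, L=4 ×3
  A^-4: L=1 ×2, L=3 ×4
  A^-6: L=2 ×1
Each group contributes A^e * Σ count * d^(L-1):
Powers of d = -A^2 - A^-2: d^2 = A^4 + 2 + A^-4; d^3 = -A^6 - 3*A^2 - 3*A^-2 - A^-6; d^4 = A^8 + 4*A^4 + 6 + 4*A^-4 + A^-8.
  A^6 * (d^3) = -A^12 - 3*A^8 - 3*A^4 - 1
  A^4 * (6*d^2) = 6*A^8 + 12*A^4 + 6
  A^2 * (12*d + 3*d^3) = -3*A^8 - 21*A^4 - 21 - 3*A^-4
  A^0 * (9 + 10*d^2 + d^4) = A^8 + 14*A^4 + 35 + 14*A^-4 + A^-8
  A^-2 * (12*d + 3*d^3) = -3*A^4 - 21 - 21*A^-4 - 3*A^-8
  A^-4 * (2 + 4*d^2) = 4 + 10*A^-4 + 4*A^-8
  A^-6 * (d) = -A^-4 - A^-8
Summing the groups: <K> = -A^12 + A^8 - A^4 + 2 - A^-4 + A^-8
Normalise by the writhe: (-A^3)^(-w) = (-A^3)^(4) = A^12, so f(A) = A^12 * <K> = -A^24 + A^20 - A^16 + 2*A^12 - A^8 + A^4.
Substitute A = t^(-1/4), i.e. A^e → t^(-e/4): V(t) = t^-1 - t^-2 + 2*t^-3 - t^-4 + t^-5 - t^-6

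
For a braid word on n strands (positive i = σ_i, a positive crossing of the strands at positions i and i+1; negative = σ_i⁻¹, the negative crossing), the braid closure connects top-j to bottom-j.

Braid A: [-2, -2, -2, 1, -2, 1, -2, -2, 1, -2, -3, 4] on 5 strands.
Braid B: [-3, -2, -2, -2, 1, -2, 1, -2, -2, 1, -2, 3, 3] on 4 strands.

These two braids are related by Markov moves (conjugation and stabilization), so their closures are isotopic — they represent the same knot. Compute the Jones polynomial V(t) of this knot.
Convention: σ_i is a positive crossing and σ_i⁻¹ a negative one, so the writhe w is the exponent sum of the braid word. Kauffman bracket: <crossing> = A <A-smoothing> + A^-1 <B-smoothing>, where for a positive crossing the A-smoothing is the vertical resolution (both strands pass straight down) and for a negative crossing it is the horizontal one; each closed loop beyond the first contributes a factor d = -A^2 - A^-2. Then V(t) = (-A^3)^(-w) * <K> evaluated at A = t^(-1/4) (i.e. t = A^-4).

-t + 3 - 4*t^-1 + 7*t^-2 - 8*t^-3 + 9*t^-4 - 9*t^-5 + 7*t^-6 - 5*t^-7 + 3*t^-8 - t^-9

Derivation:
Markov-equivalent braids have isotopic closures, hence identical knot invariants. Strip the Markov moves from each word to reach a common short braid β, then compute V(t) once on β.
Braid A: s2^-1 s2^-1 s2^-1 s1 s2^-1 s1 s2^-1 s2^-1 s1 s2^-1 s3^-1 s4 on 5 strands reduces by inverse Markov moves (closure unchanged at each step):
  Destabilize: the word has the form β·s4 where s4 occurs only as the final letter (β ∈ B_4); drop it and the last strand → 4 strands.
  Destabilize: the word has the form β·s3^-1 where s3^-1 occurs only as the final letter (β ∈ B_3); drop it and the last strand → 3 strands.
Reduced to β = s2^-1 s2^-1 s2^-1 s1 s2^-1 s1 s2^-1 s2^-1 s1 s2^-1 on 3 strands, 10 crossings.
Braid B: s3^-1 s2^-1 s2^-1 s2^-1 s1 s2^-1 s1 s2^-1 s2^-1 s1 s2^-1 s3 s3 on 4 strands reduces by inverse Markov moves (closure unchanged at each step):
  Deconjugate: the word is γ·β·γ⁻¹ with γ = s3^-1 (prefix) and γ⁻¹ = s3 (suffix); strip both.
  Destabilize: the word has the form β·s3 where s3 occurs only as the final letter (β ∈ B_3); drop it and the last strand → 3 strands.
Reduced to β = s2^-1 s2^-1 s2^-1 s1 s2^-1 s1 s2^-1 s2^-1 s1 s2^-1 on 3 strands, 10 crossings.
Both give the same β = s2^-1 s2^-1 s2^-1 s1 s2^-1 s1 s2^-1 s2^-1 s1 s2^-1 on 3 strands, so one state sum suffices:
Braid: s2^-1 s2^-1 s2^-1 s1 s2^-1 s1 s2^-1 s2^-1 s1 s2^-1 on 3 strands, 10 crossings.
Writhe w = (#positive) - (#negative) = 3 - 7 = -4.
Computing the Kauffman bracket via state sum. There are 2^10 = 1024 states.
Each crossing splits two ways (0=vertical, 1=horizontal). The state's weight is A^(#A-smoothings - #B-smoothings) * d^(loops - 1).
Tabulate the states by total A-exponent and number of loops L (A-exp: L × count):
  A^10: L=8 ×1
  A^8: L=7 ×10
  A^6: L=6 ×45
  A^4: L=5 ×119, L=7 ×1
  A^2: L=4 ×202, L=6 ×8
  A^0: L=3 ×224, L=5 ×28
  A^-2: L=2 ×156, L=4 ×53, L=6 ×1
  A^-4: L=1 ×57, L=3 ×59, L=5 ×4
  A^-6: L=2 ×38, L=4 ×7
  A^-8: L=3 ×10
  A^-10: L=4 ×1
Each group contributes A^e * Σ count * d^(L-1):
Powers of d = -A^2 - A^-2: d^2 = A^4 + 2 + A^-4; d^3 = -A^6 - 3*A^2 - 3*A^-2 - A^-6; d^4 = A^8 + 4*A^4 + 6 + 4*A^-4 + A^-8; d^5 = -A^10 - 5*A^6 - 10*A^2 - 10*A^-2 - 5*A^-6 - A^-10; d^6 = A^12 + 6*A^8 + 15*A^4 + 20 + 15*A^-4 + 6*A^-8 + A^-12; d^7 = -A^14 - 7*A^10 - 21*A^6 - 35*A^2 - 35*A^-2 - 21*A^-6 - 7*A^-10 - A^-14.
  A^10 * (d^7) = -A^24 - 7*A^20 - 21*A^16 - 35*A^12 - 35*A^8 - 21*A^4 - 7 - A^-4
  A^8 * (10*d^6) = 10*A^20 + 60*A^16 + 150*A^12 + 200*A^8 + 150*A^4 + 60 + 10*A^-4
  A^6 * (45*d^5) = -45*A^16 - 225*A^12 - 450*A^8 - 450*A^4 - 225 - 45*A^-4
  A^4 * (119*d^4 + d^6) = A^16 + 125*A^12 + 491*A^8 + 734*A^4 + 491 + 125*A^-4 + A^-8
  A^2 * (202*d^3 + 8*d^5) = -8*A^12 - 242*A^8 - 686*A^4 - 686 - 242*A^-4 - 8*A^-8
  A^0 * (224*d^2 + 28*d^4) = 28*A^8 + 336*A^4 + 616 + 336*A^-4 + 28*A^-8
  A^-2 * (156*d + 53*d^3 + d^5) = -A^8 - 58*A^4 - 325 - 325*A^-4 - 58*A^-8 - A^-12
  A^-4 * (57 + 59*d^2 + 4*d^4) = 4*A^4 + 75 + 199*A^-4 + 75*A^-8 + 4*A^-12
  A^-6 * (38*d + 7*d^3) = -7 - 59*A^-4 - 59*A^-8 - 7*A^-12
  A^-8 * (10*d^2) = 10*A^-4 + 20*A^-8 + 10*A^-12
  A^-10 * (d^3) = -A^-4 - 3*A^-8 - 3*A^-12 - A^-16
Summing the groups: <K> = -A^24 + 3*A^20 - 5*A^16 + 7*A^12 - 9*A^8 + 9*A^4 - 8 + 7*A^-4 - 4*A^-8 + 3*A^-12 - A^-16
Normalise by the writhe: (-A^3)^(-w) = (-A^3)^(4) = A^12, so f(A) = A^12 * <K> = -A^36 + 3*A^32 - 5*A^28 + 7*A^24 - 9*A^20 + 9*A^16 - 8*A^12 + 7*A^8 - 4*A^4 + 3 - A^-4.
Substitute A = t^(-1/4), i.e. A^e → t^(-e/4): V(t) = -t + 3 - 4*t^-1 + 7*t^-2 - 8*t^-3 + 9*t^-4 - 9*t^-5 + 7*t^-6 - 5*t^-7 + 3*t^-8 - t^-9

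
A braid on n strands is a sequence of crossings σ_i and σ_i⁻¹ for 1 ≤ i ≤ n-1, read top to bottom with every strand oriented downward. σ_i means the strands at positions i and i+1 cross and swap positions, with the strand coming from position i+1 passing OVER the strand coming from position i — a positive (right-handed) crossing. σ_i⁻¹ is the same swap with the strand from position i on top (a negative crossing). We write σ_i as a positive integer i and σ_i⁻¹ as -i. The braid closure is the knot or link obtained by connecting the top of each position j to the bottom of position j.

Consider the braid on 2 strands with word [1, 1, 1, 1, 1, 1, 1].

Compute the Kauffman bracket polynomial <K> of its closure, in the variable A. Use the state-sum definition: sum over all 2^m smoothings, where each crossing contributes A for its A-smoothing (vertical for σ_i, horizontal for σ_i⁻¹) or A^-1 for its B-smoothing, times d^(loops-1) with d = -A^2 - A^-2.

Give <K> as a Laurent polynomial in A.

-A^9 - A + A^-3 - A^-7 + A^-11 - A^-15 + A^-19

Derivation:
Braid: s1 s1 s1 s1 s1 s1 s1 on 2 strands, 7 crossings.
Writhe w = (#positive) - (#negative) = 7 - 0 = 7.
Computing the Kauffman bracket via state sum. There are 2^7 = 128 states.
Smooth each crossing (0=||, 1=⌣⌢); contribution A^(Σ sign_k(1-2s_k)) * d^(L-1).
Tabulate the states by total A-exponent and number of loops L (A-exp: L × count):
  A^7: L=2 ×1
  A^5: L=1 ×7
  A^3: L=2 ×21
  A^1: L=3 ×35
  A^-1: L=4 ×35
  A^-3: L=5 ×21
  A^-5: L=6 ×7
  A^-7: L=7 ×1
Each group contributes A^e * Σ count * d^(L-1):
Powers of d = -A^2 - A^-2: d^2 = A^4 + 2 + A^-4; d^3 = -A^6 - 3*A^2 - 3*A^-2 - A^-6; d^4 = A^8 + 4*A^4 + 6 + 4*A^-4 + A^-8; d^5 = -A^10 - 5*A^6 - 10*A^2 - 10*A^-2 - 5*A^-6 - A^-10; d^6 = A^12 + 6*A^8 + 15*A^4 + 20 + 15*A^-4 + 6*A^-8 + A^-12.
  A^7 * (d) = -A^9 - A^5
  A^5 * (7) = 7*A^5
  A^3 * (21*d) = -21*A^5 - 21*A
  A^1 * (35*d^2) = 35*A^5 + 70*A + 35*A^-3
  A^-1 * (35*d^3) = -35*A^5 - 105*A - 105*A^-3 - 35*A^-7
  A^-3 * (21*d^4) = 21*A^5 + 84*A + 126*A^-3 + 84*A^-7 + 21*A^-11
  A^-5 * (7*d^5) = -7*A^5 - 35*A - 70*A^-3 - 70*A^-7 - 35*A^-11 - 7*A^-15
  A^-7 * (d^6) = A^5 + 6*A + 15*A^-3 + 20*A^-7 + 15*A^-11 + 6*A^-15 + A^-19
Summing the groups: <K> = -A^9 - A + A^-3 - A^-7 + A^-11 - A^-15 + A^-19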